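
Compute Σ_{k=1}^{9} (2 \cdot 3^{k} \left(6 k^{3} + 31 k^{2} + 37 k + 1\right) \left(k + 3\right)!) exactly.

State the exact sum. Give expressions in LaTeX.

Σ = 138990354760857600

Compute t_(k+1)/t_k: get 3*(6*k**4 + 73*k**3 + 313*k**2 + 543*k + 300)/(6*k**3 + 31*k**2 + 37*k + 1).
Take A(k)=3*k + 12, B(k)=1, C(k)=k**3 + 31*k**2/6 + 37*k/6 + 1/6.
f must satisfy (3*k + 12)·f(k+1) − (1)·f(k) = k**3 + 31*k**2/6 + 37*k/6 + 1/6.
d = 2 from the (1,0,3) case.
Solve for f: f(k) = (k - 1)*(2*k + 1)/6 (degree 2 ≤ 2).
So s_k = (B(k−1)f/C)·t_k = ((k - 1)*(2*k + 1)/(6*k**3 + 31*k**2 + 37*k + 1))·t_k = 2*3**k*(k - 1)*(2*k + 1)*factorial(k + 3).
Verify: 2*3**k*(6*k**3 + 31*k**2 + 37*k + 1)*factorial(k + 3) matches t_k.
Sum = s_(10) − s_(1); s_(10) = 138990354760857600, s_(1) = 0 ⇒ 138990354760857600.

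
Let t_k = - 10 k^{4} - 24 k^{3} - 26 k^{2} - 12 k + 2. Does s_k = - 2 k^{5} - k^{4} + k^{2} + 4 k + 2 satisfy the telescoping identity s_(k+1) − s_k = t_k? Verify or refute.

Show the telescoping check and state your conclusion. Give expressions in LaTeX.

Valid: the claim telescopes to t_k.

s_(k+1) = 4*k - 2*(k + 1)**5 - (k + 1)**4 + (k + 1)**2 + 6
s_(k+1) − s_k = -10*k**4 - 24*k**3 - 26*k**2 - 12*k + 2
(s_(k+1) − s_k) − t_k = 0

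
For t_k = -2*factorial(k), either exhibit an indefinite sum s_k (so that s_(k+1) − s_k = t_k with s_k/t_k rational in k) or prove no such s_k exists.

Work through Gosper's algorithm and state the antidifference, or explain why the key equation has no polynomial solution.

none — t_k is not Gosper-summable

Step 1: r(k) = k + 1.
Gosper form: A/B · C(k+1)/C(k) with A=k + 1, B=1, C=1.
Need (k + 1)·f(k+1) − (1)·f(k) = 1.
deg f ≤ -1 (via 1,0,0).
Negative degree bound (-1): no f exists, t_k not Gosper-summable.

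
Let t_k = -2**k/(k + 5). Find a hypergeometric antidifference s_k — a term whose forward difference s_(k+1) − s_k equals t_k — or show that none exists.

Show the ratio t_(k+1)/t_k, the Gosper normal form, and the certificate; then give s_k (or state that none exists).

r(k) = 2*(k + 5)/(k + 6) after simplifying.
Normal form (A,B,C) = (2*k + 10, k + 6, 1).
f must satisfy (2*k + 10)·f(k+1) − (k + 5)·f(k) = 1.
deg f ≤ -1 (via 1,1,0).
d = -1 < 0 ⇒ no nonzero polynomial f; not summable.

not Gosper-summable; s_k does not exist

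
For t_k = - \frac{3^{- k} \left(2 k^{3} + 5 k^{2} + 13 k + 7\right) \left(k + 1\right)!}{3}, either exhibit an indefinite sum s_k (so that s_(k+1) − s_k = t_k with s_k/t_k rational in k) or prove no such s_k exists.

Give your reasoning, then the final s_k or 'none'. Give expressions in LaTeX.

r(k) = (2*k**4 + 15*k**3 + 51*k**2 + 85*k + 54)/(3*(2*k**3 + 5*k**2 + 13*k + 7)) after simplifying.
A = k/3 + 2/3, B = 1, C = k**3 + 5*k**2/2 + 13*k/2 + 7/2.
Need (k/3 + 2/3)·f(k+1) − (1)·f(k) = k**3 + 5*k**2/2 + 13*k/2 + 7/2.
From deg A=1, deg B=0, deg C=3: d=2.
Solve for f: f(k) = 3*(2*k**2 + 3*k + 3)/2 (degree 2 ≤ 2).
Get s_k = R·t_k = -(2*k**2 + 3*k + 3)*factorial(k + 1)/3**k with R(k) = B(k−1)f(k)/C(k) = 3*(2*k**2 + 3*k + 3)/(2*k**3 + 5*k**2 + 13*k + 7).
Check: Δs_k = -(2*k**3 + 5*k**2 + 13*k + 7)*factorial(k + 1)/(3*3**k). ✓

s_k = - 3^{- k} \left(2 k^{2} + 3 k + 3\right) \left(k + 1\right)!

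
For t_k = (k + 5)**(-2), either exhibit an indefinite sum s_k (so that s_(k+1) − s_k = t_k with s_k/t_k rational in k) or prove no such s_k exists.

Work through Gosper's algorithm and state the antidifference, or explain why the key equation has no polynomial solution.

Compute t_(k+1)/t_k: get (k + 5)**2/(k + 6)**2.
Gosper form: A/B · C(k+1)/C(k) with A=k**2 + 10*k + 25, B=k**2 + 12*k + 36, C=1.
Need (k**2 + 10*k + 25)·f(k+1) − (k**2 + 10*k + 25)·f(k) = 1.
Degrees (2,2,0) ⇒ d ≤ 0.
Put f(k) = c0: A·f(k+1) − B(k−1)·f(k) − C = -1; need -1 = 0 — inconsistent ⇒ no f, not summable.

none — t_k is not Gosper-summable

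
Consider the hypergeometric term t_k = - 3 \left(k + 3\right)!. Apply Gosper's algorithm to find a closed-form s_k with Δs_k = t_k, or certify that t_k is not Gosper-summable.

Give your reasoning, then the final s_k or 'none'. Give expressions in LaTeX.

none (Gosper's algorithm certifies no s_k)

Compute t_(k+1)/t_k: get k + 4.
Gosper form: A/B · C(k+1)/C(k) with A=k + 4, B=1, C=1.
Set up (k + 4)·f(k+1) − (1)·f(k) − (1) = 0.
Bound: deg f ≤ -1.
Bound -1 < 0, so the key equation has no polynomial solution.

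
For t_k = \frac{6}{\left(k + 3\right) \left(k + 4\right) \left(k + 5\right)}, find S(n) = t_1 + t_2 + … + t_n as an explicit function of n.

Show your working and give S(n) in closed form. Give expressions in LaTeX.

S(n) = \frac{3 n \left(n + 9\right)}{20 \left(n^{2} + 9 n + 20\right)}

The ratio is (k + 3)/(k + 6).
A = k + 3, B = k + 6, C = 1.
Set up (k + 3)·f(k+1) − (k + 5)·f(k) − (1) = 0.
Degrees (1,1,0) ⇒ d ≤ 2.
A polynomial solution: f(k) = k*(k + 7)/24.
Certificate R = B(k−1)f/C = k*(k + 5)*(k + 7)/24 gives s_k = k*(k + 7)/(4*(k + 3)*(k + 4)).
Δs = 6/(k**3 + 12*k**2 + 47*k + 60), as required.
s_(n+1) = (n**2 + 9*n + 8)/(4*(n**2 + 9*n + 20)) and s_(1) = 1/10, so S(n) = 3*n*(n + 9)/(20*(n**2 + 9*n + 20)).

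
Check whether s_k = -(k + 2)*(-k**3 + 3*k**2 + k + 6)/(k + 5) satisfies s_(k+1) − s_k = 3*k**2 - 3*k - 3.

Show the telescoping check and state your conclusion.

Invalid: residual 3*(-2*k**3 - 15*k**2 + 17*k + 9)/(k**2 + 11*k + 30) ≠ 0.

s_(k+1) = (k**4 + 3*k**3 - 4*k**2 - 21*k - 27)/(k + 6)
s_(k+1) − s_k = 3*(k**4 + 8*k**3 + 3*k**2 - 24*k - 21)/(k**2 + 11*k + 30)
(s_(k+1) − s_k) − t_k = 3*(-2*k**3 - 15*k**2 + 17*k + 9)/(k**2 + 11*k + 30)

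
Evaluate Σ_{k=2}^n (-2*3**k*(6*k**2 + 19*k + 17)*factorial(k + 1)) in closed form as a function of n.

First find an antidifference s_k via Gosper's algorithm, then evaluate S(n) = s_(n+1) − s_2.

t_(k+1)/t_k = 3*(6*k**3 + 43*k**2 + 104*k + 84)/(6*k**2 + 19*k + 17).
Normal form (A,B,C) = (3*k + 6, 1, k**2 + 19*k/6 + 17/6).
Set up (3*k + 6)·f(k+1) − (1)·f(k) − (k**2 + 19*k/6 + 17/6) = 0.
deg f ≤ 1 (via 1,0,2).
Solve for f: f(k) = (2*k + 1)/6 (degree 1 ≤ 1).
So s_k = (B(k−1)f/C)·t_k = ((2*k + 1)/(6*k**2 + 19*k + 17))·t_k = -2*3**k*(2*k + 1)*factorial(k + 1).
Δs = -2*3**k*(6*k**2 + 19*k + 17)*factorial(k + 1), as required.
Evaluate: s_(n+1) = -6*3**n*(2*n + 3)*factorial(n + 2); subtract s_(2) = -540 ⇒ S(n) = -12*3**n*n*factorial(n + 2) - 18*3**n*factorial(n + 2) + 540.

S(n) = -12*3**n*n*factorial(n + 2) - 18*3**n*factorial(n + 2) + 540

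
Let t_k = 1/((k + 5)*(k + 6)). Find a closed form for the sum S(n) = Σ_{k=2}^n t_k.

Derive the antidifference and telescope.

S(n) = (n - 1)/(7*(n + 6))

Step 1: r(k) = (k + 5)/(k + 7).
Factor: A=k + 5; B=k + 7; C=1.
Key eq: (k + 5)·f(k+1) = (k + 6)·f(k) + (1).
deg f ≤ 1 (via 1,1,0).
Solve for f: f(k) = k/5 (degree 1 ≤ 1).
So s_k = (B(k−1)f/C)·t_k = (k*(k + 6)/5)·t_k = k/(5*(k + 5)).
Δs = 1/(k**2 + 11*k + 30), as required.
Telescope: S(n) = s_(n+1) − s_(2) = (n + 1)/(5*(n + 6)) − (2/35) = (n - 1)/(7*(n + 6)).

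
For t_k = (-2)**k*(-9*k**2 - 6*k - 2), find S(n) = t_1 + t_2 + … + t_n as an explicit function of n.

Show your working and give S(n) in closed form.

S(n) = -6*(-2)**n*n**2 - 8*(-2)**n*n - 2*(-2)**n + 2

Step 1: r(k) = 2*(-9*k**2 - 24*k - 17)/(9*k**2 + 6*k + 2).
A = -2, B = 1, C = k**2 + 2*k/3 + 2/9.
Key eq: (-2)·f(k+1) = (1)·f(k) + (k**2 + 2*k/3 + 2/9).
Degrees (0,0,2) ⇒ d ≤ 2.
Solve for f: f(k) = -k*(3*k - 2)/9 (degree 2 ≤ 2).
So s_k = (B(k−1)f/C)·t_k = (-k*(3*k - 2)/(9*k**2 + 6*k + 2))·t_k = (-2)**k*k*(3*k - 2).
Verify: (-2)**k*(-9*k**2 - 6*k - 2) matches t_k.
Evaluate: s_(n+1) = (-2)**(n + 1)*(3*n**2 + 4*n + 1); subtract s_(1) = -2 ⇒ S(n) = -6*(-2)**n*n**2 - 8*(-2)**n*n - 2*(-2)**n + 2.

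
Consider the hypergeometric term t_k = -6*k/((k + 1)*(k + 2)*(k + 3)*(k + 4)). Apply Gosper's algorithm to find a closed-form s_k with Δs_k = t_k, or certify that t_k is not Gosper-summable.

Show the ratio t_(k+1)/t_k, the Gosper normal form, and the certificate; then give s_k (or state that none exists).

s_k = k*(-k**2 - 6*k + 7)/(6*(k + 1)*(k + 2)*(k + 3))

The ratio is (k + 1)**2/(k*(k + 5)).
Factor: A=k + 1; B=k + 5; C=k.
Solve (k + 1)·f(k+1) − (k + 4)·f(k) = k.
d = 3 from the (1,1,1) case.
Coefficient equations give f(k) = k*(k - 1)*(k + 7)/36.
Certificate R = B(k−1)f/C = (k - 1)*(k + 4)*(k + 7)/36 gives s_k = k*(-k**2 - 6*k + 7)/(6*(k + 1)*(k + 2)*(k + 3)).
s_(k+1) − s_k = -6*k/(k**4 + 10*k**3 + 35*k**2 + 50*k + 24) = t_k.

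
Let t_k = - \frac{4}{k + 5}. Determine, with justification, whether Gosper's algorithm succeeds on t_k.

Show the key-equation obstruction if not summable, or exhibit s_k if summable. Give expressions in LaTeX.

The ratio is (k + 5)/(k + 6).
So A=k + 5 and B=k + 6, with C=1.
f must satisfy (k + 5)·f(k+1) − (k + 5)·f(k) = 1.
deg f ≤ 0 (via 1,1,0).
Put f(k) = c0: A·f(k+1) − B(k−1)·f(k) − C = -1; need -1 = 0 — inconsistent ⇒ no f, not summable.

No — key equation has no polynomial f.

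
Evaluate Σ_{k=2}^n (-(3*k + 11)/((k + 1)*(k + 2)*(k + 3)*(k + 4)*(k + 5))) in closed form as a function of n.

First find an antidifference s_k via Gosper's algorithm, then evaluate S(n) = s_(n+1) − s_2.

S(n) = (-n**3 - 10*n**2 - 31*n + 42)/(72*(n**3 + 10*n**2 + 31*n + 30))

t_(k+1)/t_k = (k + 1)*(3*k + 14)/((k + 6)*(3*k + 11)).
Take A(k)=k + 1, B(k)=k + 6, C(k)=k + 11/3.
Set up (k + 1)·f(k+1) − (k + 5)·f(k) − (k + 11/3) = 0.
Degrees (1,1,1) ⇒ d ≤ 4.
A polynomial solution: f(k) = k*(k + 3)*(k**2 + 7*k + 14)/24.
Get s_k = R·t_k = k*(-k**2 - 7*k - 14)/(8*(k**3 + 7*k**2 + 14*k + 8)) with R(k) = B(k−1)f(k)/C(k) = k*(k + 3)*(k + 5)*(k**2 + 7*k + 14)/(8*(3*k + 11)).
Verify: (-3*k - 11)/(k**5 + 15*k**4 + 85*k**3 + 225*k**2 + 274*k + 120) matches t_k.
s_(n+1) = (-n**3 - 10*n**2 - 31*n - 22)/(8*(n**3 + 10*n**2 + 31*n + 30)) and s_(2) = -1/9, so S(n) = (-n**3 - 10*n**2 - 31*n + 42)/(72*(n**3 + 10*n**2 + 31*n + 30)).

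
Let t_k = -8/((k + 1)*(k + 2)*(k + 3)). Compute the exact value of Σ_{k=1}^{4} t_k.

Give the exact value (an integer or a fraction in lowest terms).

Σ = -4/7

r(k) = (k + 1)/(k + 4) after simplifying.
Normal form (A,B,C) = (k + 1, k + 4, 1).
Need (k + 1)·f(k+1) − (k + 3)·f(k) = 1.
Bound: deg f ≤ 2.
Match coefficients ⇒ f(k) = k*(k + 3)/4.
Certificate R = B(k−1)f/C = k*(k + 3)**2/4 gives s_k = 2*k*(-k - 3)/((k + 1)*(k + 2)).
s_(k+1) − s_k = -8/(k**3 + 6*k**2 + 11*k + 6) = t_k.
Sum = s_(5) − s_(1); s_(5) = -40/21, s_(1) = -4/3 ⇒ -4/7.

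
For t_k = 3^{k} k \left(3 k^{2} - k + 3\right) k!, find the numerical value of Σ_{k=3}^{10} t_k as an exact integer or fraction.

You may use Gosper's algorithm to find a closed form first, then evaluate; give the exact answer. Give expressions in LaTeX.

Σ = 643473864633114

Step 1: r(k) = 3*(k + 1)**2*(-k + 3*(k + 1)**2 + 2)/(k*(3*k**2 - k + 3)).
Normal form (A,B,C) = (3*k + 3, 1, k**3 - k**2/3 + k).
Key eq: (3*k + 3)·f(k+1) = (1)·f(k) + (k**3 - k**2/3 + k).
Degrees (1,0,3) ⇒ d ≤ 2.
Solve for f: f(k) = (k**2 - 3*k + 3)/3 (degree 2 ≤ 2).
Get s_k = R·t_k = 3**k*(k**2 - 3*k + 3)*factorial(k) with R(k) = B(k−1)f(k)/C(k) = (k**2 - 3*k + 3)/(k*(3*k**2 - k + 3)).
s_(k+1) − s_k = 3**k*k*(3*k**2 - k + 3)*factorial(k) = t_k.
Σ_(k=3)^(10) t_k = s_(11) − s_(3) = 643473864633600 − (486) = 643473864633114.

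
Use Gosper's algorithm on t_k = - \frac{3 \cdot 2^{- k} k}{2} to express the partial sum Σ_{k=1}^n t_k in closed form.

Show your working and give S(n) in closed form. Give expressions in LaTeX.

r(k) = (k + 1)/(2*k) after simplifying.
Normal form (A,B,C) = (1/2, 1, k).
Key eq: (1/2)·f(k+1) = (1)·f(k) + (k).
d = 1 from the (0,0,1) case.
Match coefficients ⇒ f(k) = -2*(k + 1).
R(k) = B(k−1)·f(k)/C(k) = -2*(k + 1)/k; s_k = R·t_k = 3*(k + 1)/2**k.
Check: Δs_k = -3*k/(2*2**k). ✓
s_(n+1) = 3*2**(-n - 1)*(n + 2) and s_(1) = 3, so S(n) = 3*(-2*2**n + n + 2)/(2*2**n).

S(n) = \frac{3 \cdot 2^{- n} \left(- 2 \cdot 2^{n} + n + 2\right)}{2}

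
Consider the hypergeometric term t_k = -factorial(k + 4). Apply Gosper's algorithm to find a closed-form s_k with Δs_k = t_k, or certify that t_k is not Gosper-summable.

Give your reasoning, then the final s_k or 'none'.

r(k) = k + 5 after simplifying.
So A=k + 5 and B=1, with C=1.
Key eq: (k + 5)·f(k+1) = (1)·f(k) + (1).
Degrees (1,0,0) ⇒ d ≤ -1.
deg f ≤ -1 is impossible — no certificate.

none — t_k is not Gosper-summable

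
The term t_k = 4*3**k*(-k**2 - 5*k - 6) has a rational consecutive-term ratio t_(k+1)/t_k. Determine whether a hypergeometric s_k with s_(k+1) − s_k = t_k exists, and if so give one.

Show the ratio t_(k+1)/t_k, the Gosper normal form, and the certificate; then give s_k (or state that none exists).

Step 1: r(k) = 3*(k + 4)/(k + 2).
Normal form (A,B,C) = (3, 1, k**2 + 5*k + 6).
Solve (3)·f(k+1) − (1)·f(k) = k**2 + 5*k + 6.
deg f ≤ 2 (via 0,0,2).
Match coefficients ⇒ f(k) = (2*k**2 + 4*k + 3)/4.
Certificate R = B(k−1)f/C = (2*k**2 + 4*k + 3)/(4*(k + 2)*(k + 3)) gives s_k = 3**k*(-2*k**2 - 4*k - 3).
Δs = 4*3**k*(-k**2 - 5*k - 6), as required.

s_k = 3**k*(-2*k**2 - 4*k - 3)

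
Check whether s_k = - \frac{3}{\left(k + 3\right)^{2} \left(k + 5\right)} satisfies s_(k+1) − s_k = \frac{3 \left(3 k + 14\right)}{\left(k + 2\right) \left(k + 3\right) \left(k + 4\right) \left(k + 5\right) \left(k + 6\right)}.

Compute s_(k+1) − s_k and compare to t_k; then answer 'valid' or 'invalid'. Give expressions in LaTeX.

s_(k+1) = -3/((k + 4)**2*(k + 6))
s_(k+1) − s_k = -3/((k + 4)**2*(k + 6)) + 3/((k + 3)**2*(k + 5))
(s_(k+1) − s_k) − t_k = 3*(-4*k**2 - 33*k - 66)/(k**7 + 27*k**6 + 307*k**5 + 1905*k**4 + 6964*k**3 + 14988*k**2 + 17568*k + 8640)

Invalid: residual \frac{3 \left(- 4 k^{2} - 33 k - 66\right)}{k^{7} + 27 k^{6} + 307 k^{5} + 1905 k^{4} + 6964 k^{3} + 14988 k^{2} + 17568 k + 8640} ≠ 0.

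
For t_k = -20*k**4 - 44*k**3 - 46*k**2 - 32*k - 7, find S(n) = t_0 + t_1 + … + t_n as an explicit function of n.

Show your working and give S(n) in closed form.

S(n) = -4*n**5 - 21*n**4 - 44*n**3 - 50*n**2 - 30*n - 7

Compute t_(k+1)/t_k: get (20*k**4 + 124*k**3 + 298*k**2 + 336*k + 149)/(20*k**4 + 44*k**3 + 46*k**2 + 32*k + 7).
Normal form (A,B,C) = (1, 1, k**4 + 11*k**3/5 + 23*k**2/10 + 8*k/5 + 7/20).
Solve (1)·f(k+1) − (1)·f(k) = k**4 + 11*k**3/5 + 23*k**2/10 + 8*k/5 + 7/20.
d = 5 from the (0,0,4) case.
Match coefficients ⇒ f(k) = k*(4*k**4 + k**3 + 4*k - 2)/20.
Certificate R = B(k−1)f/C = k*(4*k**4 + k**3 + 4*k - 2)/(20*k**4 + 44*k**3 + 46*k**2 + 32*k + 7) gives s_k = k*(-4*k**4 - k**3 - 4*k + 2).
Verify: -20*k**4 - 44*k**3 - 46*k**2 - 32*k - 7 matches t_k.
Telescope: S(n) = s_(n+1) − s_(0) = -4*n**5 - 21*n**4 - 44*n**3 - 50*n**2 - 30*n - 7 − (0) = -4*n**5 - 21*n**4 - 44*n**3 - 50*n**2 - 30*n - 7.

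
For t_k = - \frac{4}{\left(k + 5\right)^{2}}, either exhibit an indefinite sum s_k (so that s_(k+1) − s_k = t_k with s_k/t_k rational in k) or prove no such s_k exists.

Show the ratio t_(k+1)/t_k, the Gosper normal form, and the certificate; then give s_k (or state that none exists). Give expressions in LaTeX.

none (Gosper's algorithm certifies no s_k)

r(k) = (k + 5)**2/(k + 6)**2 after simplifying.
Factor: A=k**2 + 10*k + 25; B=k**2 + 12*k + 36; C=1.
Key eq: (k**2 + 10*k + 25)·f(k+1) = (k**2 + 10*k + 25)·f(k) + (1).
Degrees (2,2,0) ⇒ d ≤ 0.
Generic f = c0 gives residual -1; -1 = 0 cannot hold, so t_k is not Gosper-summable.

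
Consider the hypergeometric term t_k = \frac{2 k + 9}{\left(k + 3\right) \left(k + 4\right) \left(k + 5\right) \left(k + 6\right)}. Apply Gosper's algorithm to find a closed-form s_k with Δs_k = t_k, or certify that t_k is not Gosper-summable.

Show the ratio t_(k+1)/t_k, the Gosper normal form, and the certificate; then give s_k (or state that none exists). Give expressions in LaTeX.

s_k = \frac{k \left(k + 8\right)}{15 \left(k^{2} + 8 k + 15\right)}

t_(k+1)/t_k = (k + 3)*(2*k + 11)/((k + 7)*(2*k + 9)).
So A=k + 3 and B=k + 7, with C=k + 9/2.
Key eq: (k + 3)·f(k+1) = (k + 6)·f(k) + (k + 9/2).
d = 3 from the (1,1,1) case.
Solving with deg f ≤ 3: f(k) = k*(k + 4)*(k + 8)/30.
R(k) = B(k−1)·f(k)/C(k) = k*(k + 4)*(k + 6)*(k + 8)/(15*(2*k + 9)); s_k = R·t_k = k*(k + 8)/(15*(k**2 + 8*k + 15)).
Δs = (2*k + 9)/(k**4 + 18*k**3 + 119*k**2 + 342*k + 360), as required.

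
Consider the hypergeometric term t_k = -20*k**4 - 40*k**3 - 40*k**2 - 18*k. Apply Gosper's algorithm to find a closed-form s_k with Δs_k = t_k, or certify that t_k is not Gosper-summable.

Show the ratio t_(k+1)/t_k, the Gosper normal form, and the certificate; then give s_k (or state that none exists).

r(k) = (10*k**4 + 60*k**3 + 140*k**2 + 149*k + 59)/(k*(10*k**3 + 20*k**2 + 20*k + 9)) after simplifying.
Factor: A=1; B=1; C=k**4 + 2*k**3 + 2*k**2 + 9*k/10.
Key eq: (1)·f(k+1) = (1)·f(k) + (k**4 + 2*k**3 + 2*k**2 + 9*k/10).
Bound: deg f ≤ 5.
A polynomial solution: f(k) = k*(k - 1)*(4*k**3 + 4*k**2 + 4*k + 3)/20.
So s_k = (B(k−1)f/C)·t_k = ((k - 1)*(4*k**3 + 4*k**2 + 4*k + 3)/(2*(10*k**3 + 20*k**2 + 20*k + 9)))·t_k = k*(-4*k**4 + k + 3).
s_(k+1) − s_k = 2*k*(-10*k**3 - 20*k**2 - 20*k - 9) = t_k.

s_k = k*(-4*k**4 + k + 3)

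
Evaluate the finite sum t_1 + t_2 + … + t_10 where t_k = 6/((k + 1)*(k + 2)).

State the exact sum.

Σ = 5/2

Step 1: r(k) = (k + 1)/(k + 3).
Take A(k)=k + 1, B(k)=k + 3, C(k)=1.
f must satisfy (k + 1)·f(k+1) − (k + 2)·f(k) = 1.
Degrees (1,1,0) ⇒ d ≤ 1.
Coefficient equations give f(k) = k.
Get s_k = R·t_k = 6*k/(k + 1) with R(k) = B(k−1)f(k)/C(k) = k*(k + 2).
s_(k+1) − s_k = 6/(k**2 + 3*k + 2) = t_k.
Σ_(k=1)^(10) t_k = s_(11) − s_(1) = 11/2 − (3) = 5/2.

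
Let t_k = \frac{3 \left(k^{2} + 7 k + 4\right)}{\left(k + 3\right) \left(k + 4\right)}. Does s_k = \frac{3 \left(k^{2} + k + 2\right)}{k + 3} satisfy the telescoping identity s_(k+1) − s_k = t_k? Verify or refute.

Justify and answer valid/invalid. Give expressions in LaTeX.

s_(k+1) = 3*(k**2 + 3*k + 4)/(k + 4)
s_(k+1) − s_k = 3*(k**2 + 7*k + 4)/(k**2 + 7*k + 12)
(s_(k+1) − s_k) − t_k = 0

Valid: the claim telescopes to t_k.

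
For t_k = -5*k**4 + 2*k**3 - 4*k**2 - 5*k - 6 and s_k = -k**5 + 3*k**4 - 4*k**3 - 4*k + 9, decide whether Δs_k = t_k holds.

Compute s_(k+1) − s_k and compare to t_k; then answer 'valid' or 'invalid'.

s_(k+1) = -4*k - (k + 1)**5 + 3*(k + 1)**4 - 4*(k + 1)**3 + 5
s_(k+1) − s_k = -5*k**4 + 2*k**3 - 4*k**2 - 5*k - 6
(s_(k+1) − s_k) − t_k = 0

valid; difference matches t_k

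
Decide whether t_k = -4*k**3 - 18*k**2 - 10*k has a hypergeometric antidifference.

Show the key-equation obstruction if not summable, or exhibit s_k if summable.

Step 1: r(k) = (2*k**3 + 15*k**2 + 29*k + 16)/(k*(2*k**2 + 9*k + 5)).
Factor: A=1; B=1; C=k**3 + 9*k**2/2 + 5*k/2.
Set up (1)·f(k+1) − (1)·f(k) − (k**3 + 9*k**2/2 + 5*k/2) = 0.
From deg A=0, deg B=0, deg C=3: d=4.
Solving with deg f ≤ 4: f(k) = k*(k - 1)*(k**2 + 5*k + 2)/4.
Certificate R = B(k−1)f/C = (k - 1)*(k**2 + 5*k + 2)/(2*(2*k**2 + 9*k + 5)) gives s_k = k*(-k**3 - 4*k**2 + 3*k + 2).
Δs = 2*k*(-2*k**2 - 9*k - 5), as required.

Yes. s_k = k*(-k**3 - 4*k**2 + 3*k + 2).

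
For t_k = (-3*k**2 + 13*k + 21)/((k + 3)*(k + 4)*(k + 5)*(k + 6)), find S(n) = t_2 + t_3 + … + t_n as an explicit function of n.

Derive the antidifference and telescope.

S(n) = (-2*n**3 + 33*n**2 + 62*n - 93)/(21*(n**3 + 15*n**2 + 74*n + 120))

Compute t_(k+1)/t_k: get (k + 3)*(13*k - 3*(k + 1)**2 + 34)/((k + 7)*(-3*k**2 + 13*k + 21)).
Factor: A=k + 3; B=k + 7; C=k**2 - 13*k/3 - 7.
f must satisfy (k + 3)·f(k+1) − (k + 6)·f(k) = k**2 - 13*k/3 - 7.
deg f ≤ 3 (via 1,1,2).
A polynomial solution: f(k) = -k*(3*k + 4)/3.
R(k) = B(k−1)·f(k)/C(k) = -k*(k + 6)*(3*k + 4)/(3*k**2 - 13*k - 21); s_k = R·t_k = k*(3*k + 4)/((k + 3)*(k + 4)*(k + 5)).
Check: Δs_k = (-3*k**2 + 13*k + 21)/(k**4 + 18*k**3 + 119*k**2 + 342*k + 360). ✓
s_(n+1) = (3*n**2 + 10*n + 7)/(n**3 + 15*n**2 + 74*n + 120) and s_(2) = 2/21, so S(n) = (-2*n**3 + 33*n**2 + 62*n - 93)/(21*(n**3 + 15*n**2 + 74*n + 120)).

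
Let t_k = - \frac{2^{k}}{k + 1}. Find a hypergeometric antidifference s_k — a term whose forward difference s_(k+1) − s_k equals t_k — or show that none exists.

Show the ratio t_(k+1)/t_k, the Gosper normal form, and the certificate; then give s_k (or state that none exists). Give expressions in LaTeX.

Compute t_(k+1)/t_k: get 2*(k + 1)/(k + 2).
A = 2*k + 2, B = k + 2, C = 1.
Key eq: (2*k + 2)·f(k+1) = (k + 1)·f(k) + (1).
d = -1 from the (1,1,0) case.
deg f ≤ -1 is impossible — no certificate.

not Gosper-summable; s_k does not exist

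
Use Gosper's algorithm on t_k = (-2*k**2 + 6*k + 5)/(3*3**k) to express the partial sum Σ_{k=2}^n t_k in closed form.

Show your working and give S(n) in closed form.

Ratio r(k) = (2*k**2 - 2*k - 9)/(3*(2*k**2 - 6*k - 5)).
Normal form (A,B,C) = (1/3, 1, k**2 - 3*k - 5/2).
Solve (1/3)·f(k+1) − (1)·f(k) = k**2 - 3*k - 5/2.
deg f ≤ 2 (via 0,0,2).
Match coefficients ⇒ f(k) = -3*(k - 3)*(k + 1)/2.
R(k) = B(k−1)·f(k)/C(k) = -3*(k - 3)*(k + 1)/(2*k**2 - 6*k - 5); s_k = R·t_k = (k**2 - 2*k - 3)/3**k.
s_(k+1) − s_k = (-2*k**2 + 6*k + 5)/(3*3**k) = t_k.
Evaluate: s_(n+1) = 3**(-n - 1)*(n**2 - 4); subtract s_(2) = -1/3 ⇒ S(n) = 3**(-n - 1)*(3**n + n**2 - 4).

S(n) = 3**(-n - 1)*(3**n + n**2 - 4)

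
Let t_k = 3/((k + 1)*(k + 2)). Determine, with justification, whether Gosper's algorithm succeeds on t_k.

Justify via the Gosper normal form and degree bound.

Yes. s_k = 3*k/(k + 1).

t_(k+1)/t_k = (k + 1)/(k + 3).
Take A(k)=k + 1, B(k)=k + 3, C(k)=1.
Need (k + 1)·f(k+1) − (k + 2)·f(k) = 1.
Degrees (1,1,0) ⇒ d ≤ 1.
Solve for f: f(k) = k (degree 1 ≤ 1).
Get s_k = R·t_k = 3*k/(k + 1) with R(k) = B(k−1)f(k)/C(k) = k*(k + 2).
Verify: 3/(k**2 + 3*k + 2) matches t_k.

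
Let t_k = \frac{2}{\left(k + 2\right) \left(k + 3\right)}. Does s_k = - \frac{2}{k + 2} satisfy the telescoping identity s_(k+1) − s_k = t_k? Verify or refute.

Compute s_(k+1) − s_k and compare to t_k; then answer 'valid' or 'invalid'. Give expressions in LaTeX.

valid; difference matches t_k

s_(k+1) = -2/(k + 3)
s_(k+1) − s_k = 2/((k + 2)*(k + 3))
(s_(k+1) − s_k) − t_k = 0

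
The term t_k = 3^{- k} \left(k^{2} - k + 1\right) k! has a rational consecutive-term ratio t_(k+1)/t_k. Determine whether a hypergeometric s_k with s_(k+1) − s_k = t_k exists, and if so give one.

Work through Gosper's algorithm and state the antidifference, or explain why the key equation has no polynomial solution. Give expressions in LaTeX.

s_k = 3^{1 - k} k k!

r(k) = -(k + 1)*(k - (k + 1)**2)/(3*k**2 - 3*k + 3) after simplifying.
A = k/3 + 1/3, B = 1, C = k**2 - k + 1.
Solve (k/3 + 1/3)·f(k+1) − (1)·f(k) = k**2 - k + 1.
From deg A=1, deg B=0, deg C=2: d=1.
Match coefficients ⇒ f(k) = 3*k.
Then R = B(k−1)f/C = 3*k/(k**2 - k + 1), so s_k = R(k)·t_k = 3**(1 - k)*k*factorial(k).
s_(k+1) − s_k = (k**2 - k + 1)*factorial(k)/3**k = t_k.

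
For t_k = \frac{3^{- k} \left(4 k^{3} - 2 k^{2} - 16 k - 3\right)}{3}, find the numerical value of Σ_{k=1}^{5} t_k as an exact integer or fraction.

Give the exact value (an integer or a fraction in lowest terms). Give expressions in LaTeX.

Step 1: r(k) = (4*k**3 + 10*k**2 - 8*k - 17)/(3*(4*k**3 - 2*k**2 - 16*k - 3)).
Gosper form: A/B · C(k+1)/C(k) with A=1/3, B=1, C=k**3 - k**2/2 - 4*k - 3/4.
Solve (1/3)·f(k+1) − (1)·f(k) = k**3 - k**2/2 - 4*k - 3/4.
d = 3 from the (0,0,3) case.
A polynomial solution: f(k) = -3*(k - 1)*(2*k**2 + 4*k + 1)/4.
Get s_k = R·t_k = (-2*k**3 - 2*k**2 + 3*k + 1)/3**k with R(k) = B(k−1)f(k)/C(k) = -3*(k - 1)*(2*k**2 + 4*k + 1)/(4*k**3 - 2*k**2 - 16*k - 3).
Verify: (4*k**3 - 2*k**2 - 16*k - 3)/(3*3**k) matches t_k.
Sum = s_(6) − s_(1); s_(6) = -485/729, s_(1) = 0 ⇒ -485/729.

Σ = -485/729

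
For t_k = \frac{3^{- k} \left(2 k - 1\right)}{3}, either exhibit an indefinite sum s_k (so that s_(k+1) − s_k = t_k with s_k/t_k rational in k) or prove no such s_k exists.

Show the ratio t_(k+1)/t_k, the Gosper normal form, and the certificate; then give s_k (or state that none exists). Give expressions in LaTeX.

s_k = - 3^{- k} k

t_(k+1)/t_k = (2*k + 1)/(3*(2*k - 1)).
A = 1/3, B = 1, C = k - 1/2.
f must satisfy (1/3)·f(k+1) − (1)·f(k) = k - 1/2.
From deg A=0, deg B=0, deg C=1: d=1.
Match coefficients ⇒ f(k) = -3*k/2.
So s_k = (B(k−1)f/C)·t_k = (-3*k/(2*k - 1))·t_k = -k/3**k.
Verify: (2*k - 1)/(3*3**k) matches t_k.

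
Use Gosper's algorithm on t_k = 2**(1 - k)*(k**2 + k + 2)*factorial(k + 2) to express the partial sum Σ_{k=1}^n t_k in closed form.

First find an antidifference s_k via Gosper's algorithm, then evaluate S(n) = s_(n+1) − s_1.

Ratio r(k) = (k + 3)*(k + (k + 1)**2 + 3)/(2*(k**2 + k + 2)).
Normal form (A,B,C) = (k/2 + 3/2, 1, k**2 + k + 2).
Solve (k/2 + 3/2)·f(k+1) − (1)·f(k) = k**2 + k + 2.
d = 1 from the (1,0,2) case.
Solving with deg f ≤ 1: f(k) = 2*(k - 1).
R(k) = B(k−1)·f(k)/C(k) = 2*(k - 1)/(k**2 + k + 2); s_k = R·t_k = 2**(2 - k)*(k - 1)*factorial(k + 2).
Δs = 2**(1 - k)*(k**2 + k + 2)*factorial(k + 2), as required.
Telescope: S(n) = s_(n+1) − s_(1) = 2**(1 - n)*n*factorial(n + 3) − (0) = 2**(1 - n)*n*factorial(n + 3).

S(n) = 2**(1 - n)*n*factorial(n + 3)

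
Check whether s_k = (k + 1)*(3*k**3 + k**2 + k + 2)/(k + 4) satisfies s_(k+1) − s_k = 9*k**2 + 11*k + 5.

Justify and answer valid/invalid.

Invalid: residual 6*(-3*k**3 - 23*k**2 - 24*k - 9)/(k**2 + 9*k + 20) ≠ 0.

s_(k+1) = (k + 2)*(k + 3*(k + 1)**3 + (k + 1)**2 + 3)/(k + 5)
s_(k+1) − s_k = (9*k**4 + 74*k**3 + 146*k**2 + 121*k + 46)/(k**2 + 9*k + 20)
(s_(k+1) − s_k) − t_k = 6*(-3*k**3 - 23*k**2 - 24*k - 9)/(k**2 + 9*k + 20)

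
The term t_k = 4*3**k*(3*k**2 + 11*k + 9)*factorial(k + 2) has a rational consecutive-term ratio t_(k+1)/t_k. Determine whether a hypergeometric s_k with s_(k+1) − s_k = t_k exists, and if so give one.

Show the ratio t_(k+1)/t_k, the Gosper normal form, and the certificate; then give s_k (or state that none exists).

The ratio is 3*(3*k**3 + 26*k**2 + 74*k + 69)/(3*k**2 + 11*k + 9).
Take A(k)=3*k + 9, B(k)=1, C(k)=k**2 + 11*k/3 + 3.
f must satisfy (3*k + 9)·f(k+1) − (1)·f(k) = k**2 + 11*k/3 + 3.
From deg A=1, deg B=0, deg C=2: d=1.
Match coefficients ⇒ f(k) = k/3.
Get s_k = R·t_k = 4*3**k*k*factorial(k + 2) with R(k) = B(k−1)f(k)/C(k) = k/(3*k**2 + 11*k + 9).
Δs = 4*3**k*(3*k**2 + 11*k + 9)*factorial(k + 2), as required.

s_k = 4*3**k*k*factorial(k + 2)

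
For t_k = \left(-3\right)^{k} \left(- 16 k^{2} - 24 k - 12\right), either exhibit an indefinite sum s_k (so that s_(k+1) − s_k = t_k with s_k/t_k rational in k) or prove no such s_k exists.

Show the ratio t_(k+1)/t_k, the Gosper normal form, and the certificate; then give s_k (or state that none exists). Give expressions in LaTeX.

s_k = 4 \left(-3\right)^{k} k^{2}

The ratio is 3*(-4*k**2 - 14*k - 13)/(4*k**2 + 6*k + 3).
A = -3, B = 1, C = k**2 + 3*k/2 + 3/4.
Set up (-3)·f(k+1) − (1)·f(k) − (k**2 + 3*k/2 + 3/4) = 0.
d = 2 from the (0,0,2) case.
Match coefficients ⇒ f(k) = -k**2/4.
So s_k = (B(k−1)f/C)·t_k = (-k**2/(4*k**2 + 6*k + 3))·t_k = 4*(-3)**k*k**2.
s_(k+1) − s_k = 4*(-3)**k*(-k**2 - 3*(k + 1)**2) = t_k.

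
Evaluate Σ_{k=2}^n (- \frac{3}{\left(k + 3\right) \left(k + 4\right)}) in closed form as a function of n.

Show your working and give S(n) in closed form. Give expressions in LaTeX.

S(n) = \frac{3 \left(1 - n\right)}{5 \left(n + 4\right)}

Step 1: r(k) = (k + 3)/(k + 5).
Take A(k)=k + 3, B(k)=k + 5, C(k)=1.
Solve (k + 3)·f(k+1) − (k + 4)·f(k) = 1.
Degrees (1,1,0) ⇒ d ≤ 1.
Coefficient equations give f(k) = k/3.
So s_k = (B(k−1)f/C)·t_k = (k*(k + 4)/3)·t_k = -k/(k + 3).
Check: Δs_k = -3/(k**2 + 7*k + 12). ✓
s_(n+1) = (-n - 1)/(n + 4) and s_(2) = -2/5, so S(n) = 3*(1 - n)/(5*(n + 4)).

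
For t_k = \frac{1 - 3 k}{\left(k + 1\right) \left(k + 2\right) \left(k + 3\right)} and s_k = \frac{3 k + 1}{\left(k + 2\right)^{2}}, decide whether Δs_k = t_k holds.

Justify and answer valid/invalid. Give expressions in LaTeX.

s_(k+1) = (3*k + 4)/(k + 3)**2
s_(k+1) − s_k = (-3*k**2 - 5*k + 7)/(k**4 + 10*k**3 + 37*k**2 + 60*k + 36)
(s_(k+1) − s_k) − t_k = (6*k**2 + 15*k + 1)/(k**5 + 11*k**4 + 47*k**3 + 97*k**2 + 96*k + 36)

Invalid: residual \frac{6 k^{2} + 15 k + 1}{k^{5} + 11 k^{4} + 47 k^{3} + 97 k^{2} + 96 k + 36} ≠ 0.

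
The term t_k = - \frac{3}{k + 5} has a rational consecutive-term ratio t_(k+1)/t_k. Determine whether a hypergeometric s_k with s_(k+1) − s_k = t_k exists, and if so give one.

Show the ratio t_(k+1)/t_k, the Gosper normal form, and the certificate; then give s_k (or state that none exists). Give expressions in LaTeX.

Compute t_(k+1)/t_k: get (k + 5)/(k + 6).
So A=k + 5 and B=k + 6, with C=1.
Set up (k + 5)·f(k+1) − (k + 5)·f(k) − (1) = 0.
From deg A=1, deg B=1, deg C=0: d=0.
f = c0 ⇒ A·f(k+1) − B(k−1)·f(k) − C = -1. The system {-1 = 0} is inconsistent; no antidifference.

no hypergeometric antidifference exists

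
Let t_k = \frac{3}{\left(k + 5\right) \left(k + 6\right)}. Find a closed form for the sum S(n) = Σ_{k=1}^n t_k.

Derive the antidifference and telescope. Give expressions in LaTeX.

S(n) = \frac{n}{2 \left(n + 6\right)}

Step 1: r(k) = (k + 5)/(k + 7).
Gosper form: A/B · C(k+1)/C(k) with A=k + 5, B=k + 7, C=1.
Set up (k + 5)·f(k+1) − (k + 6)·f(k) − (1) = 0.
deg f ≤ 1 (via 1,1,0).
Match coefficients ⇒ f(k) = k/5.
Certificate R = B(k−1)f/C = k*(k + 6)/5 gives s_k = 3*k/(5*(k + 5)).
Δs = 3/(k**2 + 11*k + 30), as required.
Evaluate: s_(n+1) = 3*(n + 1)/(5*(n + 6)); subtract s_(1) = 1/10 ⇒ S(n) = n/(2*(n + 6)).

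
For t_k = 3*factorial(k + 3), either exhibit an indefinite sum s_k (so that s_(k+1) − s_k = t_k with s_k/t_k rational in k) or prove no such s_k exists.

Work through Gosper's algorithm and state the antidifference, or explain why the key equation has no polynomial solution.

not Gosper-summable; s_k does not exist

t_(k+1)/t_k = k + 4.
Factor: A=k + 4; B=1; C=1.
f must satisfy (k + 4)·f(k+1) − (1)·f(k) = 1.
From deg A=1, deg B=0, deg C=0: d=-1.
Negative degree bound (-1): no f exists, t_k not Gosper-summable.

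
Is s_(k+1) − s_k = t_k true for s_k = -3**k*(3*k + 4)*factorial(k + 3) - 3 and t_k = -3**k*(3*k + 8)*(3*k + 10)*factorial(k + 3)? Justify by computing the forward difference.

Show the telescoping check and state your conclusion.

s_(k+1) = -3**(k + 1)*(3*k + 7)*factorial(k + 4) - 3
s_(k+1) − s_k = -3**k*(3*k + 8)*(3*k + 10)*factorial(k + 3)
(s_(k+1) − s_k) − t_k = 0

Valid: the claim telescopes to t_k.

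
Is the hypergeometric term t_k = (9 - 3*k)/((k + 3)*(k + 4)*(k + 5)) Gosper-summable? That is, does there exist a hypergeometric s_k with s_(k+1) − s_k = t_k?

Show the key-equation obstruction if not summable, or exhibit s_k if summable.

Yes. s_k = 3*k/((k + 3)*(k + 4)).

Ratio r(k) = (k - 2)*(k + 3)/((k - 3)*(k + 6)).
Factor: A=k + 3; B=k + 6; C=k - 3.
f must satisfy (k + 3)·f(k+1) − (k + 5)·f(k) = k - 3.
Degrees (1,1,1) ⇒ d ≤ 2.
Match coefficients ⇒ f(k) = -k.
R(k) = B(k−1)·f(k)/C(k) = -k*(k + 5)/(k - 3); s_k = R·t_k = 3*k/((k + 3)*(k + 4)).
Check: Δs_k = 3*(3 - k)/(k**3 + 12*k**2 + 47*k + 60). ✓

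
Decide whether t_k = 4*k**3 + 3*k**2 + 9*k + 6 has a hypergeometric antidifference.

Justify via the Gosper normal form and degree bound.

Ratio r(k) = (4*k**3 + 15*k**2 + 27*k + 22)/(4*k**3 + 3*k**2 + 9*k + 6).
So A=1 and B=1, with C=k**3 + 3*k**2/4 + 9*k/4 + 3/2.
Need (1)·f(k+1) − (1)·f(k) = k**3 + 3*k**2/4 + 9*k/4 + 3/2.
Bound: deg f ≤ 4.
Solve for f: f(k) = k*(k**3 - k**2 + 4*k + 2)/4 (degree 4 ≤ 4).
Get s_k = R·t_k = k*(k**3 - k**2 + 4*k + 2) with R(k) = B(k−1)f(k)/C(k) = k*(k**3 - k**2 + 4*k + 2)/(4*k**3 + 3*k**2 + 9*k + 6).
Δs = 4*k**3 + 3*k**2 + 9*k + 6, as required.

Yes. s_k = k*(k**3 - k**2 + 4*k + 2).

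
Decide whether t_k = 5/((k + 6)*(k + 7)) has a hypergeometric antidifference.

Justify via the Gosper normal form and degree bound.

Yes. s_k = 5*k/(6*(k + 6)).

Compute t_(k+1)/t_k: get (k + 6)/(k + 8).
Gosper form: A/B · C(k+1)/C(k) with A=k + 6, B=k + 8, C=1.
Solve (k + 6)·f(k+1) − (k + 7)·f(k) = 1.
deg f ≤ 1 (via 1,1,0).
Solving with deg f ≤ 1: f(k) = k/6.
Get s_k = R·t_k = 5*k/(6*(k + 6)) with R(k) = B(k−1)f(k)/C(k) = k*(k + 7)/6.
Δs = 5/(k**2 + 13*k + 42), as required.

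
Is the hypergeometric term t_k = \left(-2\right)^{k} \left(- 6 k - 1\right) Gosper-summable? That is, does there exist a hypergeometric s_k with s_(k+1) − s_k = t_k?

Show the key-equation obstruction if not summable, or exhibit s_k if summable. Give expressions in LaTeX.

Yes. s_k = \left(-2\right)^{k} \left(2 k - 1\right).

Ratio r(k) = 2*(-6*k - 7)/(6*k + 1).
Take A(k)=-2, B(k)=1, C(k)=k + 1/6.
Key eq: (-2)·f(k+1) = (1)·f(k) + (k + 1/6).
From deg A=0, deg B=0, deg C=1: d=1.
Solving with deg f ≤ 1: f(k) = -(2*k - 1)/6.
Then R = B(k−1)f/C = -(2*k - 1)/(6*k + 1), so s_k = R(k)·t_k = (-2)**k*(2*k - 1).
Verify: (-2)**k*(-6*k - 1) matches t_k.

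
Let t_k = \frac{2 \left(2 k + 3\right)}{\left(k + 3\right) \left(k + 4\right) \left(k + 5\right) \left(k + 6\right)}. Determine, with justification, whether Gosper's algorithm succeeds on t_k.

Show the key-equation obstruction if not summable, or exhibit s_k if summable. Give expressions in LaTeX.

Compute t_(k+1)/t_k: get (k + 3)*(2*k + 5)/((k + 7)*(2*k + 3)).
Normal form (A,B,C) = (k + 3, k + 7, k + 3/2).
Need (k + 3)·f(k+1) − (k + 6)·f(k) = k + 3/2.
Degrees (1,1,1) ⇒ d ≤ 3.
Coefficient equations give f(k) = k*(k**2 + 12*k + 17)/60.
Get s_k = R·t_k = k*(k**2 + 12*k + 17)/(15*(k + 3)*(k + 4)*(k + 5)) with R(k) = B(k−1)f(k)/C(k) = k*(k + 6)*(k**2 + 12*k + 17)/(30*(2*k + 3)).
s_(k+1) − s_k = 2*(2*k + 3)/(k**4 + 18*k**3 + 119*k**2 + 342*k + 360) = t_k.

Yes. s_k = \frac{k \left(k^{2} + 12 k + 17\right)}{15 \left(k + 3\right) \left(k + 4\right) \left(k + 5\right)}.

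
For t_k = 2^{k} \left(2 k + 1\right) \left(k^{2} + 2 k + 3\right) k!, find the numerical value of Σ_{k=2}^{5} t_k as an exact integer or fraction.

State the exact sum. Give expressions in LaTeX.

The ratio is 2*(k + 1)*(2*k + 3)*(2*k + (k + 1)**2 + 5)/((2*k + 1)*(k**2 + 2*k + 3)).
Gosper form: A/B · C(k+1)/C(k) with A=2*k + 2, B=1, C=k**3 + 5*k**2/2 + 4*k + 3/2.
Solve (2*k + 2)·f(k+1) − (1)·f(k) = k**3 + 5*k**2/2 + 4*k + 3/2.
Bound: deg f ≤ 2.
A polynomial solution: f(k) = (k**2 + 1)/2.
Get s_k = R·t_k = 2**k*(k**2 + 1)*factorial(k) with R(k) = B(k−1)f(k)/C(k) = (k**2 + 1)/((2*k + 1)*(k**2 + 2*k + 3)).
Verify: 2**k*(2*k + 1)*(k**2 + 2*k + 3)*factorial(k) matches t_k.
Telescoping: Σ = s_(6) − s_(2) = 1704960 − (40) = 1704920.

Σ = 1704920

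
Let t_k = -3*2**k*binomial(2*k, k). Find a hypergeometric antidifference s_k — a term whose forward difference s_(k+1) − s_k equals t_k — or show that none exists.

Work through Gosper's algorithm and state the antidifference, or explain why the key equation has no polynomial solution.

r(k) = 4*(2*k + 1)/(k + 1) after simplifying.
Factor: A=8*k + 4; B=k + 1; C=1.
Solve (8*k + 4)·f(k+1) − (k)·f(k) = 1.
Degrees (1,1,0) ⇒ d ≤ -1.
Bound -1 < 0, so the key equation has no polynomial solution.

none — t_k is not Gosper-summable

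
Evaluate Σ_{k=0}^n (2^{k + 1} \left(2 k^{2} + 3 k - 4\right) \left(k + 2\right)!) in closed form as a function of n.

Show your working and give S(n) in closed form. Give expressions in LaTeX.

The ratio is 2*(2*k**3 + 13*k**2 + 22*k + 3)/(2*k**2 + 3*k - 4).
A = 2*k + 6, B = 1, C = k**2 + 3*k/2 - 2.
Need (2*k + 6)·f(k+1) − (1)·f(k) = k**2 + 3*k/2 - 2.
Bound: deg f ≤ 1.
Coefficient equations give f(k) = (k - 2)/2.
Get s_k = R·t_k = 2**(k + 1)*(k - 2)*factorial(k + 2) with R(k) = B(k−1)f(k)/C(k) = (k - 2)/(2*k**2 + 3*k - 4).
Verify: 2**(k + 1)*(2*k**2 + 3*k - 4)*factorial(k + 2) matches t_k.
s_(n+1) = 2**(n + 2)*(n - 1)*factorial(n + 3) and s_(0) = -8, so S(n) = 4*2**n*n*factorial(n + 3) - 4*2**n*factorial(n + 3) + 8.

S(n) = 4 \cdot 2^{n} n \left(n + 3\right)! - 4 \cdot 2^{n} \left(n + 3\right)! + 8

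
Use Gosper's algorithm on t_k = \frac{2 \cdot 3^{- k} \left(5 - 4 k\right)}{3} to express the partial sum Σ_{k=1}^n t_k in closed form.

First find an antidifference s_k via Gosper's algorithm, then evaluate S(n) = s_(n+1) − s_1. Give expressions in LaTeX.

S(n) = 3^{- n - 1} \left(- 3^{n} + 4 n + 1\right)

The ratio is (4*k - 1)/(3*(4*k - 5)).
Normal form (A,B,C) = (1/3, 1, k - 5/4).
Key eq: (1/3)·f(k+1) = (1)·f(k) + (k - 5/4).
deg f ≤ 1 (via 0,0,1).
A polynomial solution: f(k) = -3*(4*k - 3)/8.
R(k) = B(k−1)·f(k)/C(k) = -3*(4*k - 3)/(2*(4*k - 5)); s_k = R·t_k = (4*k - 3)/3**k.
Δs = 2*(5 - 4*k)/(3*3**k), as required.
Evaluate: s_(n+1) = 3**(-n - 1)*(4*n + 1); subtract s_(1) = 1/3 ⇒ S(n) = 3**(-n - 1)*(-3**n + 4*n + 1).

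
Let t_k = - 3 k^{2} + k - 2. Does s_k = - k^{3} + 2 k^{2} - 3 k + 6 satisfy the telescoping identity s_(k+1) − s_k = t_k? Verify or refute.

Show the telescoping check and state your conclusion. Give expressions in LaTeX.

s_(k+1) = -k**3 - k**2 - 2*k + 4
s_(k+1) − s_k = -3*k**2 + k - 2
(s_(k+1) − s_k) − t_k = 0

valid; difference matches t_k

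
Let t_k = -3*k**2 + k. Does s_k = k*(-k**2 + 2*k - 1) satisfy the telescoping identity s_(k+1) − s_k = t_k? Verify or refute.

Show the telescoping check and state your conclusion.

s_(k+1) = k**2*(-k - 1)
s_(k+1) − s_k = k*(1 - 3*k)
(s_(k+1) − s_k) − t_k = 0

Valid — Δs_k = t_k.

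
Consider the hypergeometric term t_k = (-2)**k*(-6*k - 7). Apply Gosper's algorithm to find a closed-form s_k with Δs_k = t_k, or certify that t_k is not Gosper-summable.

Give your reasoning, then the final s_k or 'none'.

s_k = (-2)**k*(2*k + 1)

Step 1: r(k) = 2*(-6*k - 13)/(6*k + 7).
Normal form (A,B,C) = (-2, 1, k + 7/6).
f must satisfy (-2)·f(k+1) − (1)·f(k) = k + 7/6.
Bound: deg f ≤ 1.
A polynomial solution: f(k) = -(2*k + 1)/6.
R(k) = B(k−1)·f(k)/C(k) = -(2*k + 1)/(6*k + 7); s_k = R·t_k = (-2)**k*(2*k + 1).
s_(k+1) − s_k = (-2)**k*(-6*k - 7) = t_k.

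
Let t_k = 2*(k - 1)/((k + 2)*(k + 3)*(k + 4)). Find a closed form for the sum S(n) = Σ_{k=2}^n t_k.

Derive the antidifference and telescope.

S(n) = n*(n - 1)/(4*(n**2 + 7*n + 12))

r(k) = k*(k + 2)/((k - 1)*(k + 5)) after simplifying.
Gosper form: A/B · C(k+1)/C(k) with A=k + 2, B=k + 5, C=k - 1.
f must satisfy (k + 2)·f(k+1) − (k + 4)·f(k) = k - 1.
d = 2 from the (1,1,1) case.
Solving with deg f ≤ 2: f(k) = k*(k - 7)/12.
So s_k = (B(k−1)f/C)·t_k = (k*(k - 7)*(k + 4)/(12*(k - 1)))·t_k = k*(k - 7)/(6*(k + 2)*(k + 3)).
s_(k+1) − s_k = 2*(k - 1)/(k**3 + 9*k**2 + 26*k + 24) = t_k.
Telescope: S(n) = s_(n+1) − s_(2) = (n**2 - 5*n - 6)/(6*(n**2 + 7*n + 12)) − (-1/12) = n*(n - 1)/(4*(n**2 + 7*n + 12)).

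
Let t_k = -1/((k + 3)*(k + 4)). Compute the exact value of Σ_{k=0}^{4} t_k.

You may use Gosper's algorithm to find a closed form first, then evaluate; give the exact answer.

Compute t_(k+1)/t_k: get (k + 3)/(k + 5).
Normal form (A,B,C) = (k + 3, k + 5, 1).
Key eq: (k + 3)·f(k+1) = (k + 4)·f(k) + (1).
d = 1 from the (1,1,0) case.
Coefficient equations give f(k) = k/3.
So s_k = (B(k−1)f/C)·t_k = (k*(k + 4)/3)·t_k = -k/(3*k + 9).
Check: Δs_k = -1/(k**2 + 7*k + 12). ✓
Sum = s_(5) − s_(0); s_(5) = -5/24, s_(0) = 0 ⇒ -5/24.

Σ = -5/24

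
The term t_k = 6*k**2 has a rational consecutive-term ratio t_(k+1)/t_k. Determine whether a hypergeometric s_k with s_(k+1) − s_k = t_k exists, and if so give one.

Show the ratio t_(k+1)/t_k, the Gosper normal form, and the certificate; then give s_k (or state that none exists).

Step 1: r(k) = (k + 1)**2/k**2.
Gosper form: A/B · C(k+1)/C(k) with A=1, B=1, C=k**2.
Set up (1)·f(k+1) − (1)·f(k) − (k**2) = 0.
From deg A=0, deg B=0, deg C=2: d=3.
Solve for f: f(k) = k*(k - 1)*(2*k - 1)/6 (degree 3 ≤ 3).
So s_k = (B(k−1)f/C)·t_k = ((k - 1)*(2*k - 1)/(6*k))·t_k = k*(2*k**2 - 3*k + 1).
Δs = 6*k**2, as required.

s_k = k*(2*k**2 - 3*k + 1)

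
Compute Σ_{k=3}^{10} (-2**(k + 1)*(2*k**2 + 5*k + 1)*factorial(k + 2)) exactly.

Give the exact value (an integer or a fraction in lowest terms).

Σ = -255058771964160

The ratio is 2*(2*k**3 + 15*k**2 + 35*k + 24)/(2*k**2 + 5*k + 1).
Gosper form: A/B · C(k+1)/C(k) with A=2*k + 6, B=1, C=k**2 + 5*k/2 + 1/2.
f must satisfy (2*k + 6)·f(k+1) − (1)·f(k) = k**2 + 5*k/2 + 1/2.
d = 1 from the (1,0,2) case.
Coefficient equations give f(k) = (k - 1)/2.
Get s_k = R·t_k = -2**(k + 1)*(k - 1)*factorial(k + 2) with R(k) = B(k−1)f(k)/C(k) = (k - 1)/(2*k**2 + 5*k + 1).
Verify: -2**(k + 1)*(2*k**2 + 5*k + 1)*factorial(k + 2) matches t_k.
Telescoping: Σ = s_(11) − s_(3) = -255058771968000 − (-3840) = -255058771964160.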